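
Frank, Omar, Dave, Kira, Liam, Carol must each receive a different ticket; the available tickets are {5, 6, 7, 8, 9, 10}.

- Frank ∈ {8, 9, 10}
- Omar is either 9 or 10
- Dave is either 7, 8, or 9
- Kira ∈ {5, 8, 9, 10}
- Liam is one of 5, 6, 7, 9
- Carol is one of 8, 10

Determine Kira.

5

Among the 6 variables, 6 fits only Liam (and all 6 values in {5, 6, 7, 8, 9, 10} must be used), so Liam = 6.
The 5 still-open variables together cover exactly {5, 7, 8, 9, 10} — 5 values for 5 variables — and 5 appears only in Kira's list, so Kira = 5.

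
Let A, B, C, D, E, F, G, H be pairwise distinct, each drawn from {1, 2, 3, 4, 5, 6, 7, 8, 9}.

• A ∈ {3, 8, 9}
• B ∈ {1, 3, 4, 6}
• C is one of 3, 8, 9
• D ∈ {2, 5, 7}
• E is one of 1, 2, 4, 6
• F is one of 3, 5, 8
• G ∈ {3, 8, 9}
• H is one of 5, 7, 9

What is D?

The 3 variables A, C, G are confined to {3, 8, 9}, which locks those values in; drop them from B, F, H.
F has just one choice, so F = 5. Remove 5 from D, H.
H must be 7 (only option left). Strike 7 from D.
So D = 2.

2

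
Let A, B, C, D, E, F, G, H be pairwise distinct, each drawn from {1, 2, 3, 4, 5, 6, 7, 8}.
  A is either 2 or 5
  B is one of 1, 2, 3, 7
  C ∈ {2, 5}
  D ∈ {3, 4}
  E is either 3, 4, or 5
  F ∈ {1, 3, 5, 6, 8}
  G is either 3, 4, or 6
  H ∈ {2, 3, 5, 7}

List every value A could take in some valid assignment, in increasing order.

The 8 variables draw from only 8 values {1, 2, 3, 4, 5, 6, 7, 8}, so each is used; only F can be 8, hence F = 8.
The 7 still-open variables draw from only 7 values {1, 2, 3, 4, 5, 6, 7}, so each is used; only B can be 1, hence B = 1.
The 6 still-open variables together cover exactly {2, 3, 4, 5, 6, 7} — 6 values for 6 variables — and 6 appears only in G's list, so G = 6.
Among the 5 still-open variables, 7 fits only H (and all 5 values in {2, 3, 4, 5, 7} must be used), so H = 7.
The 2 variables A and C are confined to {2, 5}, which locks those values in; drop them from E.
No further eliminations apply; A can still be any of 2, 5.

2, 5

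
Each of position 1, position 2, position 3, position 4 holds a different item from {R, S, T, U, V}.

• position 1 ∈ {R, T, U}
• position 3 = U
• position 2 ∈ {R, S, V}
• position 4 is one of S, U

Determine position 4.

S

position 3 has just one choice, so position 3 = U. Eliminate U elsewhere: position 1, position 4.
So position 4 = S.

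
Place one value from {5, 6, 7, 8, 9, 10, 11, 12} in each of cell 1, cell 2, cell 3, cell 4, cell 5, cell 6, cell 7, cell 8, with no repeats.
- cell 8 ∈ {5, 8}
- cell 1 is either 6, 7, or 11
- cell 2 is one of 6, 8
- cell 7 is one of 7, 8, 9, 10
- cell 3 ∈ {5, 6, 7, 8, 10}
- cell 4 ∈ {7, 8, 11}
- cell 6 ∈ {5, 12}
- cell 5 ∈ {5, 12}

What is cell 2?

6

The 8 variables draw from only 8 values {5, 6, 7, 8, 9, 10, 11, 12}, so each is used; only cell 7 can be 9, hence cell 7 = 9.
The 7 still-open variables draw from only 7 values {5, 6, 7, 8, 10, 11, 12}, so each is used; only cell 3 can be 10, hence cell 3 = 10.
cell 5 and cell 6 between them cover only {5, 12} — a naked pair. Remove those values from cell 8.
That leaves cell 8 = 8. Eliminate 8 elsewhere: cell 2, cell 4.
So cell 2 = 6.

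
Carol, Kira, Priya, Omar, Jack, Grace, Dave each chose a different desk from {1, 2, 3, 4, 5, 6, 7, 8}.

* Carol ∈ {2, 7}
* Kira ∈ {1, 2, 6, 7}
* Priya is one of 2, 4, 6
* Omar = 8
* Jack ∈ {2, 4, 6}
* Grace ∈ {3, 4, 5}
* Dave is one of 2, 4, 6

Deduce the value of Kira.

Omar must be 8 (only option left).
Priya, Jack, Dave share exactly the 3 values {2, 4, 6}; by pigeonhole those values go to them, so strike 2, 4, 6 from Carol, Kira, Grace.
That leaves Carol = 7. Strike 7 from Kira.
So Kira = 1.

1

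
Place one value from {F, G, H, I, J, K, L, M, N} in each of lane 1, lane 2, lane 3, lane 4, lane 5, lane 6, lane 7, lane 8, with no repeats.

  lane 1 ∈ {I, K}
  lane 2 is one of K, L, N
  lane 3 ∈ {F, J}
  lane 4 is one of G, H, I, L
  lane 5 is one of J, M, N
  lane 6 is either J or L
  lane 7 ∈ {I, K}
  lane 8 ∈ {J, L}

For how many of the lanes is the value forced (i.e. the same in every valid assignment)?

3

lane 1 and lane 7 between them cover only {I, K} — a naked pair. Remove those values from lane 2, lane 4.
The 2 variables lane 6 and lane 8 are confined to {J, L}, which locks those values in; drop them from lane 2, lane 3, lane 4, lane 5.
That leaves lane 2 = N. Eliminate N elsewhere: lane 5.
lane 3 must be F (only option left).
That leaves lane 5 = M.
Determined: lane 2=N, lane 3=F, lane 5=M. The other lanes each still have more than one consistent value. That makes 3.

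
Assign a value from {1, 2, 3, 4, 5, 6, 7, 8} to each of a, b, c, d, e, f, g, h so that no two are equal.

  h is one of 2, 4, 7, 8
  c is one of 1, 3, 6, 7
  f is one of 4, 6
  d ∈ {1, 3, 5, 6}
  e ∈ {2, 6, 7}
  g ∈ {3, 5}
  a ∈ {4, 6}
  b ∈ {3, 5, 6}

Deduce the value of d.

Among the 8 variables, 8 fits only h (and all 8 values in {1, 2, 3, 4, 5, 6, 7, 8} must be used), so h = 8.
The 7 still-open variables draw from only 7 values {1, 2, 3, 4, 5, 6, 7}, so each is used; only e can be 2, hence e = 2.
The 6 still-open variables together cover exactly {1, 3, 4, 5, 6, 7} — 6 values for 6 variables — and 7 appears only in c's list, so c = 7.
The 5 still-open variables draw from only 5 values {1, 3, 4, 5, 6}, so each is used; only d can be 1, hence d = 1.

1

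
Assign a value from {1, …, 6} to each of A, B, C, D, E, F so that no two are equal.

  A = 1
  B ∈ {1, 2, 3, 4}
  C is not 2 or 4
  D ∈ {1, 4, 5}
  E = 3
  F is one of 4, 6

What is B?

A's domain is down to {1}, so A = 1. Eliminate 1 elsewhere: B, C, D.
E has just one choice, so E = 3. Strike 3 from B, C.
The 4 still-open variables together cover exactly {2, 4, 5, 6} — 4 values for 4 variables — and 2 appears only in B's list, so B = 2.

2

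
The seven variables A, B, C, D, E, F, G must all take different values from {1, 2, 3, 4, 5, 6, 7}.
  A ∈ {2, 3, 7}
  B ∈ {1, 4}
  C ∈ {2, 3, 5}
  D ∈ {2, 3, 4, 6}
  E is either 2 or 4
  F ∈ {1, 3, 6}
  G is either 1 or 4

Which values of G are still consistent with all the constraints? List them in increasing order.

1, 4

Among the 7 variables, 5 fits only C (and all 7 values in {1, 2, 3, 4, 5, 6, 7} must be used), so C = 5.
The 6 still-open variables draw from only 6 values {1, 2, 3, 4, 6, 7}, so each is used; only A can be 7, hence A = 7.
B and G share exactly the 2 values {1, 4}; by pigeonhole those values go to them, so strike 1, 4 from D, E, F.
E must be 2 (only option left). Strike 2 from D.
No further eliminations apply; G can still be any of 1, 4.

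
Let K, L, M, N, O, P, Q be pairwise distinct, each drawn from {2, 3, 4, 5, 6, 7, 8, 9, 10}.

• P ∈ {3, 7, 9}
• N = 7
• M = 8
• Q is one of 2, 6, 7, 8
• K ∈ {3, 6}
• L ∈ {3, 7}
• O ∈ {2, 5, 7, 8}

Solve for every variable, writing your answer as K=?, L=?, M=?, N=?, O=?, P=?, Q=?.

K=6, L=3, M=8, N=7, O=5, P=9, Q=2

M must be 8 (only option left). So O, Q can't be 8.
N's domain is down to {7}, so N = 7. Eliminate 7 elsewhere: L, O, P, Q.
That leaves L = 3. So K, P can't be 3.
P's domain is down to {9}, so P = 9.
That leaves K = 6. So Q can't be 6.
Q must be 2 (only option left). So O can't be 2.
O must be 5 (only option left).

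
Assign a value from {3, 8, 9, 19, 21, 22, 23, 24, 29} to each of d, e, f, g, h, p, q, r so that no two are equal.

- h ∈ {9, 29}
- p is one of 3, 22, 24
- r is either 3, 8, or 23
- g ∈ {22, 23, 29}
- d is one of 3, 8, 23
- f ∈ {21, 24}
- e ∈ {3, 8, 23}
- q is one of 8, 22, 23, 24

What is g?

The 8 variables draw from only 8 values {3, 8, 9, 21, 22, 23, 24, 29}, so each is used; only h can be 9, hence h = 9.
Among the 7 still-open variables, 21 fits only f (and all 7 values in {3, 8, 21, 22, 23, 24, 29} must be used), so f = 21.
The 6 still-open variables together cover exactly {3, 8, 22, 23, 24, 29} — 6 values for 6 variables — and 29 appears only in g's list, so g = 29.

29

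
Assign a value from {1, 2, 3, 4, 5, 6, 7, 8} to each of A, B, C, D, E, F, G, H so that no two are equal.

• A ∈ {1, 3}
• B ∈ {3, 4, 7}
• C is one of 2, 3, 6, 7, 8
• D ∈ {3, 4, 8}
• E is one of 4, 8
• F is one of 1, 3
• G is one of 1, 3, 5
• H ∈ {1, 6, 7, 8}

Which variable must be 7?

B

The 8 variables draw from only 8 values {1, 2, 3, 4, 5, 6, 7, 8}, so each is used; only C can be 2, hence C = 2.
The 7 still-open variables draw from only 7 values {1, 3, 4, 5, 6, 7, 8}, so each is used; only G can be 5, hence G = 5.
The 6 still-open variables together cover exactly {1, 3, 4, 6, 7, 8} — 6 values for 6 variables — and 6 appears only in H's list, so H = 6.
Among the 5 still-open variables, 7 fits only B (and all 5 values in {1, 3, 4, 7, 8} must be used), so B = 7.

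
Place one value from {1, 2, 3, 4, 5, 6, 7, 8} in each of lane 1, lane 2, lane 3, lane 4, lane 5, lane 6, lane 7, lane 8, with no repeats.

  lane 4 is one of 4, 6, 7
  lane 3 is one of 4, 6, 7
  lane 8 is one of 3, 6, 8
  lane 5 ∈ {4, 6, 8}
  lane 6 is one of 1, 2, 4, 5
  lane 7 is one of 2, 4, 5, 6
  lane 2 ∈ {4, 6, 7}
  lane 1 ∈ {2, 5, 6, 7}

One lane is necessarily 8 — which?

lane 5

The 8 variables together cover exactly {1, 2, 3, 4, 5, 6, 7, 8} — 8 values for 8 variables — and 1 appears only in lane 6's list, so lane 6 = 1.
The 7 still-open variables together cover exactly {2, 3, 4, 5, 6, 7, 8} — 7 values for 7 variables — and 3 appears only in lane 8's list, so lane 8 = 3.
The 6 still-open variables draw from only 6 values {2, 4, 5, 6, 7, 8}, so each is used; only lane 5 can be 8, hence lane 5 = 8.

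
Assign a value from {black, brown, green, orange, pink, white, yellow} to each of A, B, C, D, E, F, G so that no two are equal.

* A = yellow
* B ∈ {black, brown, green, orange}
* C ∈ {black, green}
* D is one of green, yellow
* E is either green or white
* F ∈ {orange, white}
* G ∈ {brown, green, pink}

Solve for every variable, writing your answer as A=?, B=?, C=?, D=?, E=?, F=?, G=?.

A's domain is down to {yellow}, so A = yellow. Strike yellow from D.
D has just one choice, so D = green. So B, C, E, G can't be green.
E has just one choice, so E = white. Eliminate white elsewhere: F.
F has just one choice, so F = orange. Remove orange from B.
C must be black (only option left). Strike black from B.
B has just one choice, so B = brown. Remove brown from G.
G's domain is down to {pink}, so G = pink.

A=yellow, B=brown, C=black, D=green, E=white, F=orange, G=pink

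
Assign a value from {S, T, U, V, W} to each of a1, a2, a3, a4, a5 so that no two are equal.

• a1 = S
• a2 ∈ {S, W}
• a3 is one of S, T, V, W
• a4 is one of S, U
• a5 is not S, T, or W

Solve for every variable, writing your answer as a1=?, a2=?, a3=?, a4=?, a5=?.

a1=S, a2=W, a3=T, a4=U, a5=V

a1 must be S (only option left). Eliminate S elsewhere: a2, a3, a4.
That leaves a2 = W. Eliminate W elsewhere: a3.
a4's domain is down to {U}, so a4 = U. Strike U from a5.
a5 must be V (only option left). Remove V from a3.
That leaves a3 = T.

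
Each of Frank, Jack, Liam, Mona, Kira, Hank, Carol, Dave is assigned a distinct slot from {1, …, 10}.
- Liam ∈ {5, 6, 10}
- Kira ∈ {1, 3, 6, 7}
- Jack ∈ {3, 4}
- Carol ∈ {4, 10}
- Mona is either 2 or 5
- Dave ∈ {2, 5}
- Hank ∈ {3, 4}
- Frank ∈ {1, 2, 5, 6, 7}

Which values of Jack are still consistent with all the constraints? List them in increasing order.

3, 4

The 2 variables Jack and Hank are confined to {3, 4}, which locks those values in; drop them from Kira, Carol.
That leaves Carol = 10. So Liam can't be 10.
Mona and Dave share exactly the 2 values {2, 5}; by pigeonhole those values go to them, so strike 2, 5 from Frank, Liam.
Liam has just one choice, so Liam = 6. Eliminate 6 elsewhere: Frank, Kira.
No further eliminations apply; Jack can still be any of 3, 4.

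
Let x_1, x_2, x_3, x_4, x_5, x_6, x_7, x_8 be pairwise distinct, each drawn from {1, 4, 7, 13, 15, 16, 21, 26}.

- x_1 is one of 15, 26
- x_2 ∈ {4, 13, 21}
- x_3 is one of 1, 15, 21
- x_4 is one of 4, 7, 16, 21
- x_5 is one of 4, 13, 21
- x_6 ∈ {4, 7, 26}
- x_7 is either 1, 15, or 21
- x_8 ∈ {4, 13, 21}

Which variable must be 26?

The 8 variables draw from only 8 values {1, 4, 7, 13, 15, 16, 21, 26}, so each is used; only x_4 can be 16, hence x_4 = 16.
Among the 7 still-open variables, 7 fits only x_6 (and all 7 values in {1, 4, 7, 13, 15, 21, 26} must be used), so x_6 = 7.
The 6 still-open variables together cover exactly {1, 4, 13, 15, 21, 26} — 6 values for 6 variables — and 26 appears only in x_1's list, so x_1 = 26.

x_1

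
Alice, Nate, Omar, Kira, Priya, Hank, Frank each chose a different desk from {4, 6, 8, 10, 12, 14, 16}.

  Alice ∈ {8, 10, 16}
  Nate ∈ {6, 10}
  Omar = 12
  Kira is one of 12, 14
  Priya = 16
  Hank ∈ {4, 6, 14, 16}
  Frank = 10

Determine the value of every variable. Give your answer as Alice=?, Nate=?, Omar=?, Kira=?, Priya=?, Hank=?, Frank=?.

Alice=8, Nate=6, Omar=12, Kira=14, Priya=16, Hank=4, Frank=10

Omar has just one choice, so Omar = 12. So Kira can't be 12.
Kira has just one choice, so Kira = 14. Remove 14 from Hank.
That leaves Priya = 16. Strike 16 from Alice, Hank.
Frank's domain is down to {10}, so Frank = 10. Eliminate 10 elsewhere: Alice, Nate.
Alice has just one choice, so Alice = 8.
Nate's domain is down to {6}, so Nate = 6. Eliminate 6 elsewhere: Hank.
Hank must be 4 (only option left).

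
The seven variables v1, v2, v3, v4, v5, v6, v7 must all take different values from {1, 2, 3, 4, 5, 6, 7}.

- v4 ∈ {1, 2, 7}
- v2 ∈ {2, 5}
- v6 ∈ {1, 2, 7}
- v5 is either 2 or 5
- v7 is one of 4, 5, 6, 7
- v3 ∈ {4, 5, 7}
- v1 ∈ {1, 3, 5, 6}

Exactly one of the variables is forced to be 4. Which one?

Among the 7 variables, 3 fits only v1 (and all 7 values in {1, 2, 3, 4, 5, 6, 7} must be used), so v1 = 3.
Among the 6 still-open variables, 6 fits only v7 (and all 6 values in {1, 2, 4, 5, 6, 7} must be used), so v7 = 6.
Among the 5 still-open variables, 4 fits only v3 (and all 5 values in {1, 2, 4, 5, 7} must be used), so v3 = 4.

v3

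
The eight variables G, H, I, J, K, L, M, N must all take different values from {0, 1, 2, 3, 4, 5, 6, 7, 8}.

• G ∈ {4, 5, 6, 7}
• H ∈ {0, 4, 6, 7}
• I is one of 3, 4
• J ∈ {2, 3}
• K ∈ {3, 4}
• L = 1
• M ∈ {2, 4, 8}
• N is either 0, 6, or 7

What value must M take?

L has just one choice, so L = 1.
I and K share exactly the 2 values {3, 4}; by pigeonhole those values go to them, so strike 3, 4 from G, H, J, M.
That leaves J = 2. Strike 2 from M.
So M = 8.

8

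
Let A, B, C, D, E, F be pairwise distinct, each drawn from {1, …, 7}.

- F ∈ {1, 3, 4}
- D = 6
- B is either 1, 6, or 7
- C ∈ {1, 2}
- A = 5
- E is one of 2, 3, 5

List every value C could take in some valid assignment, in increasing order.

A has just one choice, so A = 5. Eliminate 5 elsewhere: E.
That leaves D = 6. So B can't be 6.
No further eliminations apply; C can still be any of 1, 2.

1, 2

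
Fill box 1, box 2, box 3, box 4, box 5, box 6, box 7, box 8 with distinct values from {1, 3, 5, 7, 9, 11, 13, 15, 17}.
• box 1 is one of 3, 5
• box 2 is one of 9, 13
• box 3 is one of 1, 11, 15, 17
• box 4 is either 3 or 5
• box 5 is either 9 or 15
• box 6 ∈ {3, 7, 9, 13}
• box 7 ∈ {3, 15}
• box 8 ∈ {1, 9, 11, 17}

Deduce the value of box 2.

13

box 1 and box 4 share exactly the 2 values {3, 5}; by pigeonhole those values go to them, so strike 3, 5 from box 6, box 7.
That leaves box 7 = 15. Remove 15 from box 3, box 5.
That leaves box 5 = 9. Eliminate 9 elsewhere: box 2, box 6, box 8.
So box 2 = 13.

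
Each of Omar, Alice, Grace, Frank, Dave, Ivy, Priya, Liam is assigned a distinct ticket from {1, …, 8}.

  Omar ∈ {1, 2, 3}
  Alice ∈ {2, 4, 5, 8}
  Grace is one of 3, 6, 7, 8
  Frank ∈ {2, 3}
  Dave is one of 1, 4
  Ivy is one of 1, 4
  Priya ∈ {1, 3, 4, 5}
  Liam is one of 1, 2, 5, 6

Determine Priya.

The 8 variables together cover exactly {1, 2, 3, 4, 5, 6, 7, 8} — 8 values for 8 variables — and 7 appears only in Grace's list, so Grace = 7.
The 7 still-open variables together cover exactly {1, 2, 3, 4, 5, 6, 8} — 7 values for 7 variables — and 6 appears only in Liam's list, so Liam = 6.
Among the 6 still-open variables, 8 fits only Alice (and all 6 values in {1, 2, 3, 4, 5, 8} must be used), so Alice = 8.
The 5 still-open variables together cover exactly {1, 2, 3, 4, 5} — 5 values for 5 variables — and 5 appears only in Priya's list, so Priya = 5.

5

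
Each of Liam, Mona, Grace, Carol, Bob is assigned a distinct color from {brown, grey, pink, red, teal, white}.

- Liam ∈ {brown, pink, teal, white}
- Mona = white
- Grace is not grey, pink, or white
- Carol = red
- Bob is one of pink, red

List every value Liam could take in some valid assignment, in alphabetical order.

Mona must be white (only option left). Strike white from Liam.
Carol must be red (only option left). Remove red from Grace, Bob.
That leaves Bob = pink. Remove pink from Liam.
No further eliminations apply; Liam can still be any of brown, teal.

brown, teal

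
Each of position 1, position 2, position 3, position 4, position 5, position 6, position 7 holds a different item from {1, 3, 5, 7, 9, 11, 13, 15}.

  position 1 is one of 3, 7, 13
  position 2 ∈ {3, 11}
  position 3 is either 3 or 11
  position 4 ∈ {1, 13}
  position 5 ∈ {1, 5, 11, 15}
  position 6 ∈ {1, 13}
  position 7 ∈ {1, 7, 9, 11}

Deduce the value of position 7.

position 2 and position 3 share exactly the 2 values {3, 11}; by pigeonhole those values go to them, so strike 3, 11 from position 1, position 5, position 7.
The 2 variables position 4 and position 6 are confined to {1, 13}, which locks those values in; drop them from position 1, position 5, position 7.
That leaves position 1 = 7. Strike 7 from position 7.
So position 7 = 9.

9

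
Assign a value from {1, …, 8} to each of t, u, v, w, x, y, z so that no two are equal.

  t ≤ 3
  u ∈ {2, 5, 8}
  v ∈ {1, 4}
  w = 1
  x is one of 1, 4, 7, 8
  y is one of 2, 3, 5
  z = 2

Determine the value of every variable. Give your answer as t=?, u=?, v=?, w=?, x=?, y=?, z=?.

w's domain is down to {1}, so w = 1. Eliminate 1 elsewhere: t, v, x.
z has just one choice, so z = 2. Eliminate 2 elsewhere: t, u, y.
t has just one choice, so t = 3. Remove 3 from y.
v must be 4 (only option left). So x can't be 4.
y's domain is down to {5}, so y = 5. So u can't be 5.
u has just one choice, so u = 8. Strike 8 from x.
x's domain is down to {7}, so x = 7.

t=3, u=8, v=4, w=1, x=7, y=5, z=2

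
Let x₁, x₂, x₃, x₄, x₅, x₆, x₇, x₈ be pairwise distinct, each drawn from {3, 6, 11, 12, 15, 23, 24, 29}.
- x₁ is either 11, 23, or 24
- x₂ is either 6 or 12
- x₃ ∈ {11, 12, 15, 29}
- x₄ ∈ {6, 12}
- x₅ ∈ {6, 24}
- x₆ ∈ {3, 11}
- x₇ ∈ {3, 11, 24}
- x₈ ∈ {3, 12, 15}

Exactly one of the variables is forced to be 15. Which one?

The 8 variables draw from only 8 values {3, 6, 11, 12, 15, 23, 24, 29}, so each is used; only x₁ can be 23, hence x₁ = 23.
The 7 still-open variables draw from only 7 values {3, 6, 11, 12, 15, 24, 29}, so each is used; only x₃ can be 29, hence x₃ = 29.
The 6 still-open variables draw from only 6 values {3, 6, 11, 12, 15, 24}, so each is used; only x₈ can be 15, hence x₈ = 15.

x₈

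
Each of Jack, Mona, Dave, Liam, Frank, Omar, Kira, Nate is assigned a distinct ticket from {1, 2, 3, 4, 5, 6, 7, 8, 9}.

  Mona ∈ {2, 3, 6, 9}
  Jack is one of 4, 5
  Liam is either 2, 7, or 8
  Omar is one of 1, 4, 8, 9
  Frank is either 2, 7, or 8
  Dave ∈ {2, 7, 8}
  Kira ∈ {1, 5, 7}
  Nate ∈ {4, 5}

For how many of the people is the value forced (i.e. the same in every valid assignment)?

2

Jack and Nate between them cover only {4, 5} — a naked pair. Remove those values from Omar, Kira.
Dave, Liam, Frank between them cover only {2, 7, 8} — a naked triple. Remove those values from Mona, Omar, Kira.
Kira must be 1 (only option left). Eliminate 1 elsewhere: Omar.
Omar's domain is down to {9}, so Omar = 9. Strike 9 from Mona.
Determined: Omar=9, Kira=1. The other people each still have more than one consistent value. That makes 2.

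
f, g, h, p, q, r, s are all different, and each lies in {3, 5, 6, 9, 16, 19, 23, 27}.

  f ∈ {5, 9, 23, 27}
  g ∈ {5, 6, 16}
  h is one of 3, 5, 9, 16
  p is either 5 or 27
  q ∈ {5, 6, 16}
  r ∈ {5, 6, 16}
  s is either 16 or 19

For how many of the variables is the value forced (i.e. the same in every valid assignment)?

2

The 3 variables g, q, r are confined to {5, 6, 16}, which locks those values in; drop them from f, h, p, s.
p has just one choice, so p = 27. So f can't be 27.
s must be 19 (only option left).
Determined: p=27, s=19. The other variables each still have more than one consistent value. That makes 2.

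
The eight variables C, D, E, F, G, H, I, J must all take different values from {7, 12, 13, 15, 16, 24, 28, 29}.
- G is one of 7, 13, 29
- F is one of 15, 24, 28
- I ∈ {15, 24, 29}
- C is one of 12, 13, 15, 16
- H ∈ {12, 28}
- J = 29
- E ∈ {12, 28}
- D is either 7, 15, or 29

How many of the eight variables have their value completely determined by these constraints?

J's domain is down to {29}, so J = 29. Remove 29 from D, G, I.
The 7 still-open variables draw from only 7 values {7, 12, 13, 15, 16, 24, 28}, so each is used; only C can be 16, hence C = 16.
Among the 6 still-open variables, 13 fits only G (and all 6 values in {7, 12, 13, 15, 24, 28} must be used), so G = 13.
The 5 still-open variables draw from only 5 values {7, 12, 15, 24, 28}, so each is used; only D can be 7, hence D = 7.
The 2 variables E and H are confined to {12, 28}, which locks those values in; drop them from F.
Determined: C=16, D=7, G=13, J=29. The other variables each still have more than one consistent value. That makes 4.

4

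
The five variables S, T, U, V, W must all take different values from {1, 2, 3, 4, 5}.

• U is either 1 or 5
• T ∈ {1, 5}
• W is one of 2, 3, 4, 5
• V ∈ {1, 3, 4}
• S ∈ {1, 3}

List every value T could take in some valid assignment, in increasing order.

1, 5

Among the 5 variables, 2 fits only W (and all 5 values in {1, 2, 3, 4, 5} must be used), so W = 2.
The 4 still-open variables together cover exactly {1, 3, 4, 5} — 4 values for 4 variables — and 4 appears only in V's list, so V = 4.
Among the 3 still-open variables, 3 fits only S (and all 3 values in {1, 3, 5} must be used), so S = 3.
No further eliminations apply; T can still be any of 1, 5.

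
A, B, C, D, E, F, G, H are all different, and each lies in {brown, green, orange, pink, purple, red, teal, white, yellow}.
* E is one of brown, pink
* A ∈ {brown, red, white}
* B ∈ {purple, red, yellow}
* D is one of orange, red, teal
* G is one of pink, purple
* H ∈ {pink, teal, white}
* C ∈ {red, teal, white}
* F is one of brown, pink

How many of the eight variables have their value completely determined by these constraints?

3

Among the 8 variables, orange fits only D (and all 8 values in {brown, orange, pink, purple, red, teal, white, yellow} must be used), so D = orange.
Among the 7 still-open variables, yellow fits only B (and all 7 values in {brown, pink, purple, red, teal, white, yellow} must be used), so B = yellow.
Among the 6 still-open variables, purple fits only G (and all 6 values in {brown, pink, purple, red, teal, white} must be used), so G = purple.
E and F between them cover only {brown, pink} — a naked pair. Remove those values from A, H.
Determined: B=yellow, D=orange, G=purple. The other variables each still have more than one consistent value. That makes 3.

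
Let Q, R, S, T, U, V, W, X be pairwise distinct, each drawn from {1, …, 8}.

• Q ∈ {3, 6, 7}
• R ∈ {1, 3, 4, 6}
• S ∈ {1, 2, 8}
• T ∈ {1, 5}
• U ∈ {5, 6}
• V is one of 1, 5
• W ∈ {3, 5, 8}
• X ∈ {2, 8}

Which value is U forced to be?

6

The 8 variables draw from only 8 values {1, 2, 3, 4, 5, 6, 7, 8}, so each is used; only R can be 4, hence R = 4.
The 7 still-open variables together cover exactly {1, 2, 3, 5, 6, 7, 8} — 7 values for 7 variables — and 7 appears only in Q's list, so Q = 7.
The 6 still-open variables together cover exactly {1, 2, 3, 5, 6, 8} — 6 values for 6 variables — and 3 appears only in W's list, so W = 3.
The 5 still-open variables draw from only 5 values {1, 2, 5, 6, 8}, so each is used; only U can be 6, hence U = 6.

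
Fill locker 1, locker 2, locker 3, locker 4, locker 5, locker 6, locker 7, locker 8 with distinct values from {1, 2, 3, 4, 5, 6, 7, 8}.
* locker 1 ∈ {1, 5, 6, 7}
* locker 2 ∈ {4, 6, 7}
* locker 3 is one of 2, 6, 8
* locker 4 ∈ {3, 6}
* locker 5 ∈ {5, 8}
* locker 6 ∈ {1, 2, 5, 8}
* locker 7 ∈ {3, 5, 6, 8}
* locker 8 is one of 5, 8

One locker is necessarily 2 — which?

locker 3

Among the 8 variables, 4 fits only locker 2 (and all 8 values in {1, 2, 3, 4, 5, 6, 7, 8} must be used), so locker 2 = 4.
Among the 7 still-open variables, 7 fits only locker 1 (and all 7 values in {1, 2, 3, 5, 6, 7, 8} must be used), so locker 1 = 7.
The 6 still-open variables draw from only 6 values {1, 2, 3, 5, 6, 8}, so each is used; only locker 6 can be 1, hence locker 6 = 1.
Among the 5 still-open variables, 2 fits only locker 3 (and all 5 values in {2, 3, 5, 6, 8} must be used), so locker 3 = 2.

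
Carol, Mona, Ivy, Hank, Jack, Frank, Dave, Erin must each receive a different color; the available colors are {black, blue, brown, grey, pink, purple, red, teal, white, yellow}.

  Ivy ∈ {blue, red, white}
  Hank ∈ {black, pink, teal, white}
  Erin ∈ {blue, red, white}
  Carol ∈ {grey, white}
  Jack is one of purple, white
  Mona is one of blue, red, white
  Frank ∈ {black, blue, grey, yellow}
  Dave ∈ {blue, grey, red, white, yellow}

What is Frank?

black

Mona, Ivy, Erin share exactly the 3 values {blue, red, white}; by pigeonhole those values go to them, so strike blue, red, white from Carol, Hank, Jack, Frank, Dave.
Carol has just one choice, so Carol = grey. So Frank, Dave can't be grey.
Jack must be purple (only option left).
Dave has just one choice, so Dave = yellow. Eliminate yellow elsewhere: Frank.
So Frank = black.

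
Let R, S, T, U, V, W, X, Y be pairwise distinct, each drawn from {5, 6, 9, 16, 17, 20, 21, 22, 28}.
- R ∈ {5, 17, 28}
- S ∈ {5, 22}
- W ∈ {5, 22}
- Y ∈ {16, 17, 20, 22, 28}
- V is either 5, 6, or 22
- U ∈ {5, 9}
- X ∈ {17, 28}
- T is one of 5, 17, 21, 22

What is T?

S and W share exactly the 2 values {5, 22}; by pigeonhole those values go to them, so strike 5, 22 from R, T, U, V, Y.
U's domain is down to {9}, so U = 9.
That leaves V = 6.
The 2 variables R and X are confined to {17, 28}, which locks those values in; drop them from T, Y.
So T = 21.

21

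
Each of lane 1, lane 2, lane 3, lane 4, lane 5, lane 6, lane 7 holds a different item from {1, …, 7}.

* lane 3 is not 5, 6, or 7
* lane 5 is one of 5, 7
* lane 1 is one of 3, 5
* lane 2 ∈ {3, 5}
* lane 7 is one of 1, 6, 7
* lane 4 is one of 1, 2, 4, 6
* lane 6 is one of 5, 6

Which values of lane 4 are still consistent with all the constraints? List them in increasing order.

2, 4

The 2 variables lane 1 and lane 2 are confined to {3, 5}, which locks those values in; drop them from lane 3, lane 5, lane 6.
lane 5 must be 7 (only option left). So lane 7 can't be 7.
lane 6 has just one choice, so lane 6 = 6. So lane 4, lane 7 can't be 6.
lane 7's domain is down to {1}, so lane 7 = 1. Strike 1 from lane 3, lane 4.
No further eliminations apply; lane 4 can still be any of 2, 4.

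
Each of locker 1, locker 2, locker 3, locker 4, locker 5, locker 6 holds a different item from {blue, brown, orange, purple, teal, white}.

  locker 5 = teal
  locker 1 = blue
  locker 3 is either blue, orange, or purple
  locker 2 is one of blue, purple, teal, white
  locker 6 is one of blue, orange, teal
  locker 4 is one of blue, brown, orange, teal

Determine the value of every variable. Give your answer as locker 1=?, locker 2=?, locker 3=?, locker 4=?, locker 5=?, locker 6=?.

locker 1=blue, locker 2=white, locker 3=purple, locker 4=brown, locker 5=teal, locker 6=orange

locker 1 has just one choice, so locker 1 = blue. So locker 2, locker 3, locker 4, locker 6 can't be blue.
locker 5 has just one choice, so locker 5 = teal. Remove teal from locker 2, locker 4, locker 6.
locker 6 must be orange (only option left). So locker 3, locker 4 can't be orange.
locker 3 has just one choice, so locker 3 = purple. So locker 2 can't be purple.
locker 4 must be brown (only option left).
That leaves locker 2 = white.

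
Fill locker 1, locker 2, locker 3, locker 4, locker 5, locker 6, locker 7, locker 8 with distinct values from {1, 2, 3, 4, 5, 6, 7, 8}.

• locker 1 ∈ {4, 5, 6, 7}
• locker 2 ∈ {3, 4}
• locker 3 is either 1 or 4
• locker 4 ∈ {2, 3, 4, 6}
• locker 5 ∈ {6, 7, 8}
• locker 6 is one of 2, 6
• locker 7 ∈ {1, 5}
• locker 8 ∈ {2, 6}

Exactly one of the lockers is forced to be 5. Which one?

The 8 variables draw from only 8 values {1, 2, 3, 4, 5, 6, 7, 8}, so each is used; only locker 5 can be 8, hence locker 5 = 8.
The 7 still-open variables draw from only 7 values {1, 2, 3, 4, 5, 6, 7}, so each is used; only locker 1 can be 7, hence locker 1 = 7.
The 6 still-open variables together cover exactly {1, 2, 3, 4, 5, 6} — 6 values for 6 variables — and 5 appears only in locker 7's list, so locker 7 = 5.

locker 7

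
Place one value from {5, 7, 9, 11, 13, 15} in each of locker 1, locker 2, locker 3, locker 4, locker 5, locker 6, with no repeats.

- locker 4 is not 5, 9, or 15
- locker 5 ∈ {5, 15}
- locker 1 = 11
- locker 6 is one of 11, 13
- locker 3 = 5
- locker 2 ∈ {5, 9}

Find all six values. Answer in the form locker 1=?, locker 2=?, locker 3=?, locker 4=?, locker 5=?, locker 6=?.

locker 1 must be 11 (only option left). So locker 4, locker 6 can't be 11.
That leaves locker 3 = 5. So locker 2, locker 5 can't be 5.
locker 5 has just one choice, so locker 5 = 15.
locker 6's domain is down to {13}, so locker 6 = 13. Eliminate 13 elsewhere: locker 4.
That leaves locker 2 = 9.
locker 4's domain is down to {7}, so locker 4 = 7.

locker 1=11, locker 2=9, locker 3=5, locker 4=7, locker 5=15, locker 6=13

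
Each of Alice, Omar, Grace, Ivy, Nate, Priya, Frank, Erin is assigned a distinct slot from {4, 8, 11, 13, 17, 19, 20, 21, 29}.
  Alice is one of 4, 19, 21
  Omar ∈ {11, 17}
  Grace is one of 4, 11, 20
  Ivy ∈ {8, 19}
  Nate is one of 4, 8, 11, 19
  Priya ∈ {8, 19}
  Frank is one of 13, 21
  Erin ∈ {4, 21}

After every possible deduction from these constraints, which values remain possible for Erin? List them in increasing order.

4, 21

The 8 variables draw from only 8 values {4, 8, 11, 13, 17, 19, 20, 21}, so each is used; only Frank can be 13, hence Frank = 13.
The 7 still-open variables draw from only 7 values {4, 8, 11, 17, 19, 20, 21}, so each is used; only Omar can be 17, hence Omar = 17.
Among the 6 still-open variables, 20 fits only Grace (and all 6 values in {4, 8, 11, 19, 20, 21} must be used), so Grace = 20.
The 5 still-open variables draw from only 5 values {4, 8, 11, 19, 21}, so each is used; only Nate can be 11, hence Nate = 11.
Ivy and Priya share exactly the 2 values {8, 19}; by pigeonhole those values go to them, so strike 8, 19 from Alice.
No further eliminations apply; Erin can still be any of 4, 21.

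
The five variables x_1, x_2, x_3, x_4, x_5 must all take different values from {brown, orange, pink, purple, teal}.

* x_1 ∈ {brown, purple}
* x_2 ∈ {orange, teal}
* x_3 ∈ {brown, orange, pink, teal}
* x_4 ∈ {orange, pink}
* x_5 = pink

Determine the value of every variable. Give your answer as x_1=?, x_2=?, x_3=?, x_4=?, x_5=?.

x_5 has just one choice, so x_5 = pink. Remove pink from x_3, x_4.
x_4 must be orange (only option left). Eliminate orange elsewhere: x_2, x_3.
x_2 must be teal (only option left). So x_3 can't be teal.
x_3's domain is down to {brown}, so x_3 = brown. Remove brown from x_1.
x_1 must be purple (only option left).

x_1=purple, x_2=teal, x_3=brown, x_4=orange, x_5=pink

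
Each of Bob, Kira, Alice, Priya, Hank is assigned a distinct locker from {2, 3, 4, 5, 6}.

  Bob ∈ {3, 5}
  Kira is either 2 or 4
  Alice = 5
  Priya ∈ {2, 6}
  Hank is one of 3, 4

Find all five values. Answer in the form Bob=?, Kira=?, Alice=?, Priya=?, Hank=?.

Alice must be 5 (only option left). So Bob can't be 5.
Bob's domain is down to {3}, so Bob = 3. Eliminate 3 elsewhere: Hank.
Hank has just one choice, so Hank = 4. Remove 4 from Kira.
Kira has just one choice, so Kira = 2. Remove 2 from Priya.
Priya has just one choice, so Priya = 6.

Bob=3, Kira=2, Alice=5, Priya=6, Hank=4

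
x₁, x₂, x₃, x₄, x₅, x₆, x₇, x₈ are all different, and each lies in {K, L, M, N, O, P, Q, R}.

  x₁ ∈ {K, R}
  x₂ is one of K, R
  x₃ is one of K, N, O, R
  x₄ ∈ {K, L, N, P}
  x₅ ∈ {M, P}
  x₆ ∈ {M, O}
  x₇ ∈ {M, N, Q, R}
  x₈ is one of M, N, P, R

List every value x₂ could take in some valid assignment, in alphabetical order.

Among the 8 variables, L fits only x₄ (and all 8 values in {K, L, M, N, O, P, Q, R} must be used), so x₄ = L.
Among the 7 still-open variables, Q fits only x₇ (and all 7 values in {K, M, N, O, P, Q, R} must be used), so x₇ = Q.
x₁ and x₂ share exactly the 2 values {K, R}; by pigeonhole those values go to them, so strike K, R from x₃, x₈.
No further eliminations apply; x₂ can still be any of K, R.

K, R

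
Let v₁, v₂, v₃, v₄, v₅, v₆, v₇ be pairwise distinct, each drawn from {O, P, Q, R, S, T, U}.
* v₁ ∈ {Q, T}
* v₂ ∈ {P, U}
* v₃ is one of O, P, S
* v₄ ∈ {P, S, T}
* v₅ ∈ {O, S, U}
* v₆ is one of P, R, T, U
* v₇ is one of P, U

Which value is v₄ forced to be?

The 7 variables draw from only 7 values {O, P, Q, R, S, T, U}, so each is used; only v₁ can be Q, hence v₁ = Q.
The 6 still-open variables together cover exactly {O, P, R, S, T, U} — 6 values for 6 variables — and R appears only in v₆'s list, so v₆ = R.
The 5 still-open variables draw from only 5 values {O, P, S, T, U}, so each is used; only v₄ can be T, hence v₄ = T.

T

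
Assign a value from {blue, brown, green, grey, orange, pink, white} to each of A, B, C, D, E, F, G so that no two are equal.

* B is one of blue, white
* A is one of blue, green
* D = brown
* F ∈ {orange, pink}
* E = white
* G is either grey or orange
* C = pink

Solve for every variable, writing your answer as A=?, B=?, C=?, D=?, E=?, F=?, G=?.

C must be pink (only option left). Remove pink from F.
D has just one choice, so D = brown.
That leaves E = white. Strike white from B.
F's domain is down to {orange}, so F = orange. So G can't be orange.
G must be grey (only option left).
B has just one choice, so B = blue. Eliminate blue elsewhere: A.
A's domain is down to {green}, so A = green.

A=green, B=blue, C=pink, D=brown, E=white, F=orange, G=grey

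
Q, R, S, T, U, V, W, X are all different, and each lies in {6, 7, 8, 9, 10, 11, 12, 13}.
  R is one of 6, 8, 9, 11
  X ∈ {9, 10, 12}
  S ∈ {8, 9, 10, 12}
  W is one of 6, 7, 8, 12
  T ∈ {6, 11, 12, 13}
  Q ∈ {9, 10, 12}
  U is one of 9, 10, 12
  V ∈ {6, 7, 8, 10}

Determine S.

8

The 8 variables together cover exactly {6, 7, 8, 9, 10, 11, 12, 13} — 8 values for 8 variables — and 13 appears only in T's list, so T = 13.
The 7 still-open variables draw from only 7 values {6, 7, 8, 9, 10, 11, 12}, so each is used; only R can be 11, hence R = 11.
The 3 variables Q, U, X are confined to {9, 10, 12}, which locks those values in; drop them from S, V, W.
So S = 8.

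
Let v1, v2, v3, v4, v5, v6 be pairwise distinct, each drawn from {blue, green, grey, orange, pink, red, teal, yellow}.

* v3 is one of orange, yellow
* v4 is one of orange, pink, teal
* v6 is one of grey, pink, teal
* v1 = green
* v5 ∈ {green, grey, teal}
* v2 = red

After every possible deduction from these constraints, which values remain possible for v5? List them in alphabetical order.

v1's domain is down to {green}, so v1 = green. Eliminate green elsewhere: v5.
v2 has just one choice, so v2 = red.
No further eliminations apply; v5 can still be any of grey, teal.

grey, teal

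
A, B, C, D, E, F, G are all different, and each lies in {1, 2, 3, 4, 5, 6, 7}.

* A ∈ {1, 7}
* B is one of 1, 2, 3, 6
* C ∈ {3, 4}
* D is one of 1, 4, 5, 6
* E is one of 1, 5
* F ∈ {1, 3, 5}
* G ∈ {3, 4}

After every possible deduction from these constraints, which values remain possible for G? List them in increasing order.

3, 4

Among the 7 variables, 2 fits only B (and all 7 values in {1, 2, 3, 4, 5, 6, 7} must be used), so B = 2.
Among the 6 still-open variables, 6 fits only D (and all 6 values in {1, 3, 4, 5, 6, 7} must be used), so D = 6.
The 5 still-open variables draw from only 5 values {1, 3, 4, 5, 7}, so each is used; only A can be 7, hence A = 7.
C and G between them cover only {3, 4} — a naked pair. Remove those values from F.
No further eliminations apply; G can still be any of 3, 4.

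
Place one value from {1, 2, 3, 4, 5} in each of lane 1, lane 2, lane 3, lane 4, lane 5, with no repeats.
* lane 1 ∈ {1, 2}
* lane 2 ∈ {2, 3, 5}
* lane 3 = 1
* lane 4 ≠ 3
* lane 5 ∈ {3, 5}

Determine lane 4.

4

lane 3's domain is down to {1}, so lane 3 = 1. So lane 1, lane 4 can't be 1.
That leaves lane 1 = 2. Remove 2 from lane 2, lane 4.
The 3 still-open variables together cover exactly {3, 4, 5} — 3 values for 3 variables — and 4 appears only in lane 4's list, so lane 4 = 4.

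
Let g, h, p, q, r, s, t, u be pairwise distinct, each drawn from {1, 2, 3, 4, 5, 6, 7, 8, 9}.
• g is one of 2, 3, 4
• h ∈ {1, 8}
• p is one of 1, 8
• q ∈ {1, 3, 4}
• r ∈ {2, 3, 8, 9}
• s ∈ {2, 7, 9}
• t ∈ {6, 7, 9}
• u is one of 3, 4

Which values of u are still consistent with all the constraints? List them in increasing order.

Among the 8 variables, 6 fits only t (and all 8 values in {1, 2, 3, 4, 6, 7, 8, 9} must be used), so t = 6.
Among the 7 still-open variables, 7 fits only s (and all 7 values in {1, 2, 3, 4, 7, 8, 9} must be used), so s = 7.
The 6 still-open variables draw from only 6 values {1, 2, 3, 4, 8, 9}, so each is used; only r can be 9, hence r = 9.
Among the 5 still-open variables, 2 fits only g (and all 5 values in {1, 2, 3, 4, 8} must be used), so g = 2.
The 2 variables h and p are confined to {1, 8}, which locks those values in; drop them from q.
No further eliminations apply; u can still be any of 3, 4.

3, 4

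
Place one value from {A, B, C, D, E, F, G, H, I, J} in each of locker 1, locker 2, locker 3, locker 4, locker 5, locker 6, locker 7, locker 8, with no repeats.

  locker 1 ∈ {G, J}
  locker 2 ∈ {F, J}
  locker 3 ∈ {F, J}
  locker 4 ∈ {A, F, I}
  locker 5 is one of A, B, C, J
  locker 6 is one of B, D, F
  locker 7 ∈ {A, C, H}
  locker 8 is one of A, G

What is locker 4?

The 2 variables locker 2 and locker 3 are confined to {F, J}, which locks those values in; drop them from locker 1, locker 4, locker 5, locker 6.
locker 1 must be G (only option left). Eliminate G elsewhere: locker 8.
That leaves locker 8 = A. Remove A from locker 4, locker 5, locker 7.
So locker 4 = I.

I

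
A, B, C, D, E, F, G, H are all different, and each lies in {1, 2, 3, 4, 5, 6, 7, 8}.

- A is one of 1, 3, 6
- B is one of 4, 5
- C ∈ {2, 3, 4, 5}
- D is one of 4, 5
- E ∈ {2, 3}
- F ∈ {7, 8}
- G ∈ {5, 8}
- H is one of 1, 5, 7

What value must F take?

7

Among the 8 variables, 6 fits only A (and all 8 values in {1, 2, 3, 4, 5, 6, 7, 8} must be used), so A = 6.
The 7 still-open variables together cover exactly {1, 2, 3, 4, 5, 7, 8} — 7 values for 7 variables — and 1 appears only in H's list, so H = 1.
Among the 6 still-open variables, 7 fits only F (and all 6 values in {2, 3, 4, 5, 7, 8} must be used), so F = 7.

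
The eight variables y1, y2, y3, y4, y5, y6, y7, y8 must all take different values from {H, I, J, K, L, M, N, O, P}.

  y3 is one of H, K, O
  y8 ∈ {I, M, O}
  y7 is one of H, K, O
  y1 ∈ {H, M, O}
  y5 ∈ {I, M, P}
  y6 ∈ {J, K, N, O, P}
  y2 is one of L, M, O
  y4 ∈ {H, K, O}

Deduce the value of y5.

y3, y4, y7 share exactly the 3 values {H, K, O}; by pigeonhole those values go to them, so strike H, K, O from y1, y2, y6, y8.
y1's domain is down to {M}, so y1 = M. Eliminate M elsewhere: y2, y5, y8.
y2 must be L (only option left).
y8 must be I (only option left). Strike I from y5.
So y5 = P.

P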